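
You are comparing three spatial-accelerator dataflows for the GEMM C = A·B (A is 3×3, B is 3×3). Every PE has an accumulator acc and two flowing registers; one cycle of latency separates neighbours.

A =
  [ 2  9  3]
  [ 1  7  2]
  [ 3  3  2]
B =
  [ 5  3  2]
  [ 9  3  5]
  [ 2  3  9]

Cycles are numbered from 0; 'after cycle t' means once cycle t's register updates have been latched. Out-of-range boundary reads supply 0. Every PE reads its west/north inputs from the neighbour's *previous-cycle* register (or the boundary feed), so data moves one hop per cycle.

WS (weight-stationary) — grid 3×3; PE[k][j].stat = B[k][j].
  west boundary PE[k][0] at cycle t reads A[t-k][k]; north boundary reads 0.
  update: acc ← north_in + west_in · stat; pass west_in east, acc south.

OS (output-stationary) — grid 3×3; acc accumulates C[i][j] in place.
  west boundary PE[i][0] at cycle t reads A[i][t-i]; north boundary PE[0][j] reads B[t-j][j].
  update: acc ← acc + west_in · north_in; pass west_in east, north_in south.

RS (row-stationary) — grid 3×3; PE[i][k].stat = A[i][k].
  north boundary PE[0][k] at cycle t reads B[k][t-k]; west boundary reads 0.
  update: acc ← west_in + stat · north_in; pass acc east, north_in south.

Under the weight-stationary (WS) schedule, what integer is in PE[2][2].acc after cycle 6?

PE[2][2].acc = 39

WS on a 3×3 grid — tracing PE[2][2] and its feeders:
  after 0 — PE[1][2] acc=0, pass-E 0, pass-S 0
  after 0 — PE[2][1] acc=0, pass-E 0, pass-S 0
  after 0 — PE[2][2] acc=0, pass-E 0, pass-S 0
  after 1 — PE[1][2] acc=0, pass-E 0, pass-S 0
  after 1 — PE[2][1] acc=0, pass-E 0, pass-S 0
  after 1 — PE[2][2] acc=0, pass-E 0, pass-S 0
  after 2 — PE[1][2] acc=0, pass-E 0, pass-S 0
  after 2 — PE[2][1] acc=0, pass-E 0, pass-S 0
  after 2 — PE[2][2] acc=0, pass-E 0, pass-S 0
  after 3 — PE[1][2] acc=49, pass-E 9, pass-S 49
  after 3 — PE[2][1] acc=42, pass-E 3, pass-S 42
  after 3 — PE[2][2] acc=0, pass-E 0, pass-S 0
  after 4 — PE[1][2] acc=37, pass-E 7, pass-S 37
  after 4 — PE[2][1] acc=30, pass-E 2, pass-S 30
  after 4 — PE[2][2] acc=76, pass-E 3, pass-S 76
  after 5 — PE[1][2] acc=21, pass-E 3, pass-S 21
  after 5 — PE[2][1] acc=24, pass-E 2, pass-S 24
  after 5 — PE[2][2] acc=55, pass-E 2, pass-S 55
  after 6 — PE[1][2] acc=0, pass-E 0, pass-S 0
  after 6 — PE[2][1] acc=0, pass-E 0, pass-S 0
  after 6 — PE[2][2] acc=39, pass-E 2, pass-S 39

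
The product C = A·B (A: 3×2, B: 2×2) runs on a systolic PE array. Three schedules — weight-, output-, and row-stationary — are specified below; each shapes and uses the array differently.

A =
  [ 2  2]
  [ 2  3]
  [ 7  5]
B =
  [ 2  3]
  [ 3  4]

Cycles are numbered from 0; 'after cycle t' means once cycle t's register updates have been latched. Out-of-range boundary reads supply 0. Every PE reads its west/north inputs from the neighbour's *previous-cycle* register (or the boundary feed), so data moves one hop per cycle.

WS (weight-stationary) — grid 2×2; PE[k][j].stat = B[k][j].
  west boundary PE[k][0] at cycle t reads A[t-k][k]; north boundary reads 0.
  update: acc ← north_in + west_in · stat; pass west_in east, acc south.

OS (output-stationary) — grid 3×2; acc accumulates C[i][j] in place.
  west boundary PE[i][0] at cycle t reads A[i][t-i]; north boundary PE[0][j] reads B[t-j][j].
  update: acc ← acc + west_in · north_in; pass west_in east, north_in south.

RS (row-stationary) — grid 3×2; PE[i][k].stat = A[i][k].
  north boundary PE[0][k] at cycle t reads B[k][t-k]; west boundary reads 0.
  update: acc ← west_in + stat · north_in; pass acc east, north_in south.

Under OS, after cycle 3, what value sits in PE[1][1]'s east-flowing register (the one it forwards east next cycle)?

register = 3

OS 3×2: PE[1][1] cycle-by-cycle (with neighbour feeds):
  step 0 · PE0,1: acc=0; fwd→0 fwd↓0
  step 0 · PE1,0: acc=0; fwd→0 fwd↓0
  step 0 · PE1,1: acc=0; fwd→0 fwd↓0
  step 1 · PE0,1: acc=6; fwd→2 fwd↓3
  step 1 · PE1,0: acc=4; fwd→2 fwd↓2
  step 1 · PE1,1: acc=0; fwd→0 fwd↓0
  step 2 · PE0,1: acc=14; fwd→2 fwd↓4
  step 2 · PE1,0: acc=13; fwd→3 fwd↓3
  step 2 · PE1,1: acc=6; fwd→2 fwd↓3
  step 3 · PE0,1: acc=14; fwd→0 fwd↓0
  step 3 · PE1,0: acc=13; fwd→0 fwd↓0
  step 3 · PE1,1: acc=18; fwd→3 fwd↓4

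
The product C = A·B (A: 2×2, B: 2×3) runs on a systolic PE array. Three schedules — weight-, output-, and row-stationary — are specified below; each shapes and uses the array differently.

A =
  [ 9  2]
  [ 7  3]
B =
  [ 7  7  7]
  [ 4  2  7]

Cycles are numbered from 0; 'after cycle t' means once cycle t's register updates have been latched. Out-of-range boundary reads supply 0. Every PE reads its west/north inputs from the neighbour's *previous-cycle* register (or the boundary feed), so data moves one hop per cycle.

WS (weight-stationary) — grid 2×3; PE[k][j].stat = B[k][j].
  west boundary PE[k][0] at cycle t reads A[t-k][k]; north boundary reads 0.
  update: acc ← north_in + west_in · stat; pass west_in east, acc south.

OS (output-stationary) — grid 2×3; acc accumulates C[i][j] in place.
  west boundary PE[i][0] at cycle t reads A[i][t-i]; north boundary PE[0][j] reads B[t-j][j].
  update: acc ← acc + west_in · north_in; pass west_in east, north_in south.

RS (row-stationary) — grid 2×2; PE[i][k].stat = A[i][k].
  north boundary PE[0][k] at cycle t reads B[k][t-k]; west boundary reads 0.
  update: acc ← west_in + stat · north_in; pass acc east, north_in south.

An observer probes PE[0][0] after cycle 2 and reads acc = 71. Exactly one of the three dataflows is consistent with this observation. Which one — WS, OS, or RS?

dataflow = OS

WS (2×3 grid), PE[0][0]:
  cycle 0: PE[0][0] → acc 63, east 9, south 63
  cycle 1: PE[0][0] → acc 49, east 7, south 49
  cycle 2: PE[0][0] → acc 0, east 0, south 0
OS (2×3 grid), PE[0][0]:
  cycle 0: PE[0][0] → acc 63, east 9, south 7
  cycle 1: PE[0][0] → acc 71, east 2, south 4
  cycle 2: PE[0][0] → acc 71, east 0, south 0
RS (2×2 grid), PE[0][0]:
  cycle 0: PE[0][0] → acc 63, east 63, south 7
  cycle 1: PE[0][0] → acc 63, east 63, south 7
  cycle 2: PE[0][0] → acc 63, east 63, south 7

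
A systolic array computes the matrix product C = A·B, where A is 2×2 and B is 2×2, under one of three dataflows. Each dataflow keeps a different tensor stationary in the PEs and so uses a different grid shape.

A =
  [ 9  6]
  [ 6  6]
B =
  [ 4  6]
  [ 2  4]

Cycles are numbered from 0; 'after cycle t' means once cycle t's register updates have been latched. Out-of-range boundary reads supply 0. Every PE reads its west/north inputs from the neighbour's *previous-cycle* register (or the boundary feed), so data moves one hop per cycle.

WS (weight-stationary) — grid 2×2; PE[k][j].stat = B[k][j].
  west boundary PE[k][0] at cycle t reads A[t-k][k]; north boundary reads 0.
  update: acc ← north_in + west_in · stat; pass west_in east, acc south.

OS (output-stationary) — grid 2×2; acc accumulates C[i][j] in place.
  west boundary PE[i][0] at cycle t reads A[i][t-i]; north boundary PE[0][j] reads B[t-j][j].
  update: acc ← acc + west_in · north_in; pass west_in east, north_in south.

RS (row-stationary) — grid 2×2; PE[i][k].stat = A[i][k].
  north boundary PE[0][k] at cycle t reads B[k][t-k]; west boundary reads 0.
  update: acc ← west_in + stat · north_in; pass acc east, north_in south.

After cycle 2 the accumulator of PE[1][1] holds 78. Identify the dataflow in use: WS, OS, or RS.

dataflow = WS

Under WS (2×2), PE[1][1]:
  0: (1,1).acc=0  regs=<0,0>
  1: (1,1).acc=0  regs=<0,0>
  2: (1,1).acc=78  regs=<6,78>
Under OS (2×2), PE[1][1]:
  0: (1,1).acc=0  regs=<0,0>
  1: (1,1).acc=0  regs=<0,0>
  2: (1,1).acc=36  regs=<6,6>
Under RS (2×2), PE[1][1]:
  0: (1,1).acc=0  regs=<0,0>
  1: (1,1).acc=0  regs=<0,0>
  2: (1,1).acc=36  regs=<36,2>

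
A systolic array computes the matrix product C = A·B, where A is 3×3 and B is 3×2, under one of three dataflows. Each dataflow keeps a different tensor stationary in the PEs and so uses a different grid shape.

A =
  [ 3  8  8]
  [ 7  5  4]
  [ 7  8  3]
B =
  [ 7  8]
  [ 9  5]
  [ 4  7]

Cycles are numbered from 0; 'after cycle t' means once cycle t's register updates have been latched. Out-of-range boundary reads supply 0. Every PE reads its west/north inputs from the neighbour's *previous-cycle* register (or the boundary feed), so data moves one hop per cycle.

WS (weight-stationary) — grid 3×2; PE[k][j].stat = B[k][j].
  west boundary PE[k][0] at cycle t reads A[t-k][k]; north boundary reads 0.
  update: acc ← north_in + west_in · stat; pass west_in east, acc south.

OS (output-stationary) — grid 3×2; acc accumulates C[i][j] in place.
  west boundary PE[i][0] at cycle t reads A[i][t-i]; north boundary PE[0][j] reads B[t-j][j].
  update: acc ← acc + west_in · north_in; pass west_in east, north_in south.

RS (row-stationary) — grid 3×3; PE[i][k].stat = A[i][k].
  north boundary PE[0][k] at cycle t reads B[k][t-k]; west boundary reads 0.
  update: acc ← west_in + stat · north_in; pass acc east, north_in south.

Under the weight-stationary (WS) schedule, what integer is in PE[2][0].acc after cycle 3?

PE[2][0].acc = 110

WS (3×2). Following PE[2][0] plus its west/north inputs:
  [0] (1,0) acc=0 (h:0 v:0)
  [0] (2,0) acc=0 (h:0 v:0)
  [1] (1,0) acc=93 (h:8 v:93)
  [1] (2,0) acc=0 (h:0 v:0)
  [2] (1,0) acc=94 (h:5 v:94)
  [2] (2,0) acc=125 (h:8 v:125)
  [3] (1,0) acc=121 (h:8 v:121)
  [3] (2,0) acc=110 (h:4 v:110)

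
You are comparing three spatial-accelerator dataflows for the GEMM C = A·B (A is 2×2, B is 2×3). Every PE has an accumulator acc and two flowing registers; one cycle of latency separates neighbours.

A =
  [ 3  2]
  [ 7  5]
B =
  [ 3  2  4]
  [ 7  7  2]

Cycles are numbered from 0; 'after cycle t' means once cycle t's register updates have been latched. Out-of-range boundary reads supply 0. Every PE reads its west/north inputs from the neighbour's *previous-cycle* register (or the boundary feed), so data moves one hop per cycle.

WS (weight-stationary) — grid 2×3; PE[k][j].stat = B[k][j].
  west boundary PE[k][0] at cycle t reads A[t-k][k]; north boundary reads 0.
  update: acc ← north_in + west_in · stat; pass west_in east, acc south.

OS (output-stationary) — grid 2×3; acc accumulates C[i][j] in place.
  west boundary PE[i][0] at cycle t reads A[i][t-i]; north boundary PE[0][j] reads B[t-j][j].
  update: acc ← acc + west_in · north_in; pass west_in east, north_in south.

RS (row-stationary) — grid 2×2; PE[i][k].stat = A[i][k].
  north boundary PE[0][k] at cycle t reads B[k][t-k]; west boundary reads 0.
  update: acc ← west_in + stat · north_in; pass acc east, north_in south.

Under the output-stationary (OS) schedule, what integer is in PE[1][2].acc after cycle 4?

OS on a 2×3 grid — tracing PE[1][2] and its feeders:
  cycle 0: PE[0][2] → acc 0, east 0, south 0
  cycle 0: PE[1][1] → acc 0, east 0, south 0
  cycle 0: PE[1][2] → acc 0, east 0, south 0
  cycle 1: PE[0][2] → acc 0, east 0, south 0
  cycle 1: PE[1][1] → acc 0, east 0, south 0
  cycle 1: PE[1][2] → acc 0, east 0, south 0
  cycle 2: PE[0][2] → acc 12, east 3, south 4
  cycle 2: PE[1][1] → acc 14, east 7, south 2
  cycle 2: PE[1][2] → acc 0, east 0, south 0
  cycle 3: PE[0][2] → acc 16, east 2, south 2
  cycle 3: PE[1][1] → acc 49, east 5, south 7
  cycle 3: PE[1][2] → acc 28, east 7, south 4
  cycle 4: PE[0][2] → acc 16, east 0, south 0
  cycle 4: PE[1][1] → acc 49, east 0, south 0
  cycle 4: PE[1][2] → acc 38, east 5, south 2

PE[1][2].acc = 38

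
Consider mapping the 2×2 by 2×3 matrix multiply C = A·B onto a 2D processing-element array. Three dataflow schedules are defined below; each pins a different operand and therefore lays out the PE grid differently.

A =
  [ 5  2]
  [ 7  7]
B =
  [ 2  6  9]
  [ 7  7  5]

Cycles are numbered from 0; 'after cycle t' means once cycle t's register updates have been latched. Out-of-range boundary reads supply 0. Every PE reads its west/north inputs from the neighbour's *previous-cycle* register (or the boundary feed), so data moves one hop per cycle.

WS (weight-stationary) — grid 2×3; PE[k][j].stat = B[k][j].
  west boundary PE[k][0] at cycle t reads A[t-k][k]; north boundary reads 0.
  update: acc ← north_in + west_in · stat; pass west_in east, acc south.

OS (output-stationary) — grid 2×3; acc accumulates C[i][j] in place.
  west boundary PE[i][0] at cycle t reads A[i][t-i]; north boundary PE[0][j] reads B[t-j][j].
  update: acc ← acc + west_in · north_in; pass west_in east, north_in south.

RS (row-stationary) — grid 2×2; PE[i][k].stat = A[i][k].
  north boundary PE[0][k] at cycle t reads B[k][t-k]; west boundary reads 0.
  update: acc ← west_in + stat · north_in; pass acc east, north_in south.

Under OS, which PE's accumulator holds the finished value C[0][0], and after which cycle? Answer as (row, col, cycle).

(row, col, cycle) = (0, 0, 1)

OS — PE[0][0] is where C[0][0] collects:
  c0 r0c0: 10 / 5 / 2
  c1 r0c0: 24 / 2 / 7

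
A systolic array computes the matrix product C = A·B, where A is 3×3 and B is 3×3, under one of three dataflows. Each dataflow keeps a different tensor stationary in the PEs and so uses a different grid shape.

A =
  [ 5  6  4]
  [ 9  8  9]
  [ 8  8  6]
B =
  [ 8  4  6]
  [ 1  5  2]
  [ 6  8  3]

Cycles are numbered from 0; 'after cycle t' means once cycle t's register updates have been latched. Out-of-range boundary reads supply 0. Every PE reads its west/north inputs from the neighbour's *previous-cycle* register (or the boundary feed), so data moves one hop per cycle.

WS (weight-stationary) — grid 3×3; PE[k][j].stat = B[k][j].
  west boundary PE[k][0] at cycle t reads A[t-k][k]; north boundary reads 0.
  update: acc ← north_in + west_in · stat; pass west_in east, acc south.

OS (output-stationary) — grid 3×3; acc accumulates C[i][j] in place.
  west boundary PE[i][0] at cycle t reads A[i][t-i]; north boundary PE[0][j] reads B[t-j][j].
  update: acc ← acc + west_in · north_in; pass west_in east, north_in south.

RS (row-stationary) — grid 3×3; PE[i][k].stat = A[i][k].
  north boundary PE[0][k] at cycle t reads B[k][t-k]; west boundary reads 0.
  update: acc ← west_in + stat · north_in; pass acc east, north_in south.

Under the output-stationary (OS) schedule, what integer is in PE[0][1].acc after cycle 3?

PE[0][1].acc = 82

Tracing OS — 3×3 array, target PE[0][1]:
  0: (0,0).acc=40  regs=<5,8>
  0: (0,1).acc=0  regs=<0,0>
  1: (0,0).acc=46  regs=<6,1>
  1: (0,1).acc=20  regs=<5,4>
  2: (0,0).acc=70  regs=<4,6>
  2: (0,1).acc=50  regs=<6,5>
  3: (0,0).acc=70  regs=<0,0>
  3: (0,1).acc=82  regs=<4,8>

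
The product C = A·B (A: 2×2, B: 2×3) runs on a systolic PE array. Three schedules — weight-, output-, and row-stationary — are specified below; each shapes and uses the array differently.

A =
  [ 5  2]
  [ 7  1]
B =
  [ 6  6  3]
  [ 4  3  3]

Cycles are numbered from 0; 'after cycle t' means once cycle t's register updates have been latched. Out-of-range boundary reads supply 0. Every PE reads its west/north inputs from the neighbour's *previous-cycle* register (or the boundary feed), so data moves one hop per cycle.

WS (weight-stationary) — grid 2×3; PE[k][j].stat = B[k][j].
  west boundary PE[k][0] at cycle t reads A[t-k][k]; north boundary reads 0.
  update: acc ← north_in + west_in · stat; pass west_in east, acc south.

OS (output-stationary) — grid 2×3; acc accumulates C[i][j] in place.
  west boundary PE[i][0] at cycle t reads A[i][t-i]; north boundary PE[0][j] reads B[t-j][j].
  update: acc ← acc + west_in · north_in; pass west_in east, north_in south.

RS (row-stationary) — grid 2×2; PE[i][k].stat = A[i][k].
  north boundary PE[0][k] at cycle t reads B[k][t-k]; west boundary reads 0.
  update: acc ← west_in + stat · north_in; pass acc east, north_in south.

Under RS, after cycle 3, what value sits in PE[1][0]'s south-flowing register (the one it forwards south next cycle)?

RS (2×2). Following PE[1][0] plus its west/north inputs:
  c0 r0c0: 30 / 30 / 6
  c0 r1c0: 0 / 0 / 0
  c1 r0c0: 30 / 30 / 6
  c1 r1c0: 42 / 42 / 6
  c2 r0c0: 15 / 15 / 3
  c2 r1c0: 42 / 42 / 6
  c3 r0c0: 0 / 0 / 0
  c3 r1c0: 21 / 21 / 3

register = 3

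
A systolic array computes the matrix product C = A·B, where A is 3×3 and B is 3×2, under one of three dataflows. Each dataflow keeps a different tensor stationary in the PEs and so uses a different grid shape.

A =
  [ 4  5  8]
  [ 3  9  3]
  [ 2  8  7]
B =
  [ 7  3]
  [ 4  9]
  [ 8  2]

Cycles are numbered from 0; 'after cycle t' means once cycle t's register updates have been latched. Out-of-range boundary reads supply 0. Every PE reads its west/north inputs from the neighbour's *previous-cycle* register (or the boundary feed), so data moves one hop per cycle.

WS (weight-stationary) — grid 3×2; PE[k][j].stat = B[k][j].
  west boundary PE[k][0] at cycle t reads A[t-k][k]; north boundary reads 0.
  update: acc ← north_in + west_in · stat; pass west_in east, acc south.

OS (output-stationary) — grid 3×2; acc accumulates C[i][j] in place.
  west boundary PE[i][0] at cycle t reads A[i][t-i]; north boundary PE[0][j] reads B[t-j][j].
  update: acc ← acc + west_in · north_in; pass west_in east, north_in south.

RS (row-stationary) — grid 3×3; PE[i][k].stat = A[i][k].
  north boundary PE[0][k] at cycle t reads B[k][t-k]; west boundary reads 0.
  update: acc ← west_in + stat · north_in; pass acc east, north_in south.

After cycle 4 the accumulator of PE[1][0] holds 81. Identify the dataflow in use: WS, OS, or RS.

— WS: 3×2; PE[1][0] trace:
  cycle 0: PE[1][0] → acc 0, east 0, south 0
  cycle 1: PE[1][0] → acc 48, east 5, south 48
  cycle 2: PE[1][0] → acc 57, east 9, south 57
  cycle 3: PE[1][0] → acc 46, east 8, south 46
  cycle 4: PE[1][0] → acc 0, east 0, south 0
— OS: 3×2; PE[1][0] trace:
  cycle 0: PE[1][0] → acc 0, east 0, south 0
  cycle 1: PE[1][0] → acc 21, east 3, south 7
  cycle 2: PE[1][0] → acc 57, east 9, south 4
  cycle 3: PE[1][0] → acc 81, east 3, south 8
  cycle 4: PE[1][0] → acc 81, east 0, south 0
— RS: 3×3; PE[1][0] trace:
  cycle 0: PE[1][0] → acc 0, east 0, south 0
  cycle 1: PE[1][0] → acc 21, east 21, south 7
  cycle 2: PE[1][0] → acc 9, east 9, south 3
  cycle 3: PE[1][0] → acc 0, east 0, south 0
  cycle 4: PE[1][0] → acc 0, east 0, south 0

dataflow = OS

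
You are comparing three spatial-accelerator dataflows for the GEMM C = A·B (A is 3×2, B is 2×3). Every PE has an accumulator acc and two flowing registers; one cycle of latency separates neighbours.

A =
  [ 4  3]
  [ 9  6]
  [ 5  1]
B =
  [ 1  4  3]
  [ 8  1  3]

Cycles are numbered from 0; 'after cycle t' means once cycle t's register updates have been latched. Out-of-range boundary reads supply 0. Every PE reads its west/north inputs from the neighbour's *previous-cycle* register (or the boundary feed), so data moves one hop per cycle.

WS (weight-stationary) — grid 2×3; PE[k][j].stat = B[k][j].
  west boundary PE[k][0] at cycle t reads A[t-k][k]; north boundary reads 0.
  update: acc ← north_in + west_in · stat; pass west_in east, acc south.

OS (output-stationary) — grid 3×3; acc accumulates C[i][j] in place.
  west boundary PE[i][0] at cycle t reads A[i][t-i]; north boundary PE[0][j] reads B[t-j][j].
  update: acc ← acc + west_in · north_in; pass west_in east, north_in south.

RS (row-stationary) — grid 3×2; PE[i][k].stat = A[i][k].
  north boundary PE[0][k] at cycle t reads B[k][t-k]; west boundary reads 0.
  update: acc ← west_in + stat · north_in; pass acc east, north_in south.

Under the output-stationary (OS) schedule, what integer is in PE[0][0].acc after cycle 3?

Tracing OS — 3×3 array, target PE[0][0]:
  step 0 · PE0,0: acc=4; fwd→4 fwd↓1
  step 1 · PE0,0: acc=28; fwd→3 fwd↓8
  step 2 · PE0,0: acc=28; fwd→0 fwd↓0
  step 3 · PE0,0: acc=28; fwd→0 fwd↓0

PE[0][0].acc = 28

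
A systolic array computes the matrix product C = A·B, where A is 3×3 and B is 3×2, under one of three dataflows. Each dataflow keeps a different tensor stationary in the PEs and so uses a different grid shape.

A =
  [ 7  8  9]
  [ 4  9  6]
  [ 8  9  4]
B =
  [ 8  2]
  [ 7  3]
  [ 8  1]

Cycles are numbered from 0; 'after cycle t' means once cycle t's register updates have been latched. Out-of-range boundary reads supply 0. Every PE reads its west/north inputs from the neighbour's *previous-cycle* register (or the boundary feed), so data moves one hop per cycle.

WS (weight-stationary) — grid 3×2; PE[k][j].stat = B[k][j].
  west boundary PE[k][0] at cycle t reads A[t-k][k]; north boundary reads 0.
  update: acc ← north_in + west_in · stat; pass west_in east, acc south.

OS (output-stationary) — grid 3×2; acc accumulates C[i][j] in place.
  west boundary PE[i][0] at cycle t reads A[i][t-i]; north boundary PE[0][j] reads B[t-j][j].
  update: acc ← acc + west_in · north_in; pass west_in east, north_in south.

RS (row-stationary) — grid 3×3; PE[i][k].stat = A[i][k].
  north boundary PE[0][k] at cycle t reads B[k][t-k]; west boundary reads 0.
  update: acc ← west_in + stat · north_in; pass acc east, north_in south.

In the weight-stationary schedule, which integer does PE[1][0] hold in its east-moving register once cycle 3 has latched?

WS 3×2: PE[1][0] cycle-by-cycle (with neighbour feeds):
  cycle 0: PE[0][0] → acc 56, east 7, south 56
  cycle 0: PE[1][0] → acc 0, east 0, south 0
  cycle 1: PE[0][0] → acc 32, east 4, south 32
  cycle 1: PE[1][0] → acc 112, east 8, south 112
  cycle 2: PE[0][0] → acc 64, east 8, south 64
  cycle 2: PE[1][0] → acc 95, east 9, south 95
  cycle 3: PE[0][0] → acc 0, east 0, south 0
  cycle 3: PE[1][0] → acc 127, east 9, south 127

register = 9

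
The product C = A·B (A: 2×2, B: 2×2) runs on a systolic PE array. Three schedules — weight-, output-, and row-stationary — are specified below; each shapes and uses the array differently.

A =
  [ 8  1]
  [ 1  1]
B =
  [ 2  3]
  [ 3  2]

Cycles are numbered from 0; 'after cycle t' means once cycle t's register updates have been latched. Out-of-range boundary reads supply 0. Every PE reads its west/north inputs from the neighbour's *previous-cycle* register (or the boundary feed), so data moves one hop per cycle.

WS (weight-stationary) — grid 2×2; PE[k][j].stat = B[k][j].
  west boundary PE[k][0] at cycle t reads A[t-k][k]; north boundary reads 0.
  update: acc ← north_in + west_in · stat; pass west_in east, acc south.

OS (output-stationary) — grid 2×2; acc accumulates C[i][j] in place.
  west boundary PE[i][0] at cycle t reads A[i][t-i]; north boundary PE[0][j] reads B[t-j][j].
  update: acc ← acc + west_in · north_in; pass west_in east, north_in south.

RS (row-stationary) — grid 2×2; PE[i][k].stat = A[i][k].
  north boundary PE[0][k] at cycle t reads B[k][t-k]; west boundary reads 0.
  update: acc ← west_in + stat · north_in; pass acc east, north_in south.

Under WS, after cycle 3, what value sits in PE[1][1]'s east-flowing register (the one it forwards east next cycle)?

WS 2×2: PE[1][1] cycle-by-cycle (with neighbour feeds):
  step 0 · PE0,1: acc=0; fwd→0 fwd↓0
  step 0 · PE1,0: acc=0; fwd→0 fwd↓0
  step 0 · PE1,1: acc=0; fwd→0 fwd↓0
  step 1 · PE0,1: acc=24; fwd→8 fwd↓24
  step 1 · PE1,0: acc=19; fwd→1 fwd↓19
  step 1 · PE1,1: acc=0; fwd→0 fwd↓0
  step 2 · PE0,1: acc=3; fwd→1 fwd↓3
  step 2 · PE1,0: acc=5; fwd→1 fwd↓5
  step 2 · PE1,1: acc=26; fwd→1 fwd↓26
  step 3 · PE0,1: acc=0; fwd→0 fwd↓0
  step 3 · PE1,0: acc=0; fwd→0 fwd↓0
  step 3 · PE1,1: acc=5; fwd→1 fwd↓5

register = 1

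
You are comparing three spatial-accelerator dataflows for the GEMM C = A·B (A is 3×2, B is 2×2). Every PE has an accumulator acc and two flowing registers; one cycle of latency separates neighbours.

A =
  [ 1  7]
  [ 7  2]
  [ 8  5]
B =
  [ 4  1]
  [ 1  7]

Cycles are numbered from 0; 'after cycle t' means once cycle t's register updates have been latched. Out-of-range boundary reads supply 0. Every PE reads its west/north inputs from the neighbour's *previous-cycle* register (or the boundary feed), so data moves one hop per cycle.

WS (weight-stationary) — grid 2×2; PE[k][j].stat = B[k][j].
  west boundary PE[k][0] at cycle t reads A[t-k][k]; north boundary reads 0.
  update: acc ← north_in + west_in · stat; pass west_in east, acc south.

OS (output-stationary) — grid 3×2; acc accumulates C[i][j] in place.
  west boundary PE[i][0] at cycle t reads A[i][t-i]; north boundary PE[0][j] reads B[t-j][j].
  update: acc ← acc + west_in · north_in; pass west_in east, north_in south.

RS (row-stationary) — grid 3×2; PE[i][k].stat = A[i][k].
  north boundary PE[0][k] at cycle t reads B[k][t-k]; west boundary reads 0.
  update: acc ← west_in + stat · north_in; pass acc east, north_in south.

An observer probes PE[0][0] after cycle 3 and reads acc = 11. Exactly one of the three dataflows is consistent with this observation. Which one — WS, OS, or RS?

— WS: 2×2; PE[0][0] trace:
  step 0 · PE0,0: acc=4; fwd→1 fwd↓4
  step 1 · PE0,0: acc=28; fwd→7 fwd↓28
  step 2 · PE0,0: acc=32; fwd→8 fwd↓32
  step 3 · PE0,0: acc=0; fwd→0 fwd↓0
— OS: 3×2; PE[0][0] trace:
  step 0 · PE0,0: acc=4; fwd→1 fwd↓4
  step 1 · PE0,0: acc=11; fwd→7 fwd↓1
  step 2 · PE0,0: acc=11; fwd→0 fwd↓0
  step 3 · PE0,0: acc=11; fwd→0 fwd↓0
— RS: 3×2; PE[0][0] trace:
  step 0 · PE0,0: acc=4; fwd→4 fwd↓4
  step 1 · PE0,0: acc=1; fwd→1 fwd↓1
  step 2 · PE0,0: acc=0; fwd→0 fwd↓0
  step 3 · PE0,0: acc=0; fwd→0 fwd↓0

dataflow = OS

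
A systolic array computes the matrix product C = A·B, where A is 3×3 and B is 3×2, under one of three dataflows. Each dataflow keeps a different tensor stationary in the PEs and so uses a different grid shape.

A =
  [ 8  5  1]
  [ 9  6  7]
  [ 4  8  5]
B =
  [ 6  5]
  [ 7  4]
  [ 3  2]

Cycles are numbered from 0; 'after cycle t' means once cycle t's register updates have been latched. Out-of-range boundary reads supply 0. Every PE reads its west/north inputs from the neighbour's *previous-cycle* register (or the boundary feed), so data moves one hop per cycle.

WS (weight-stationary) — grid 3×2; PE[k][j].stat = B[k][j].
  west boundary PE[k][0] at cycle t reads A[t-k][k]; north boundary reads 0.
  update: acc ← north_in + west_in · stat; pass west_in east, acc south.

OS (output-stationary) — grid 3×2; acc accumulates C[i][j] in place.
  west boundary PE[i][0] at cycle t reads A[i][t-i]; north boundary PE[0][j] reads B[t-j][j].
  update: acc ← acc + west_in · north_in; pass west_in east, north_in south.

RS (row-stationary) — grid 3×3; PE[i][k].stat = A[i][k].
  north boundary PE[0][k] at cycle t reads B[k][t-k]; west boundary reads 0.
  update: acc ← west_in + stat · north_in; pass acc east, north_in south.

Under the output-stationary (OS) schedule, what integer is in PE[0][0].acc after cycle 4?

OS 3×2: PE[0][0] cycle-by-cycle (with neighbour feeds):
  after 0 — PE[0][0] acc=48, pass-E 8, pass-S 6
  after 1 — PE[0][0] acc=83, pass-E 5, pass-S 7
  after 2 — PE[0][0] acc=86, pass-E 1, pass-S 3
  after 3 — PE[0][0] acc=86, pass-E 0, pass-S 0
  after 4 — PE[0][0] acc=86, pass-E 0, pass-S 0

PE[0][0].acc = 86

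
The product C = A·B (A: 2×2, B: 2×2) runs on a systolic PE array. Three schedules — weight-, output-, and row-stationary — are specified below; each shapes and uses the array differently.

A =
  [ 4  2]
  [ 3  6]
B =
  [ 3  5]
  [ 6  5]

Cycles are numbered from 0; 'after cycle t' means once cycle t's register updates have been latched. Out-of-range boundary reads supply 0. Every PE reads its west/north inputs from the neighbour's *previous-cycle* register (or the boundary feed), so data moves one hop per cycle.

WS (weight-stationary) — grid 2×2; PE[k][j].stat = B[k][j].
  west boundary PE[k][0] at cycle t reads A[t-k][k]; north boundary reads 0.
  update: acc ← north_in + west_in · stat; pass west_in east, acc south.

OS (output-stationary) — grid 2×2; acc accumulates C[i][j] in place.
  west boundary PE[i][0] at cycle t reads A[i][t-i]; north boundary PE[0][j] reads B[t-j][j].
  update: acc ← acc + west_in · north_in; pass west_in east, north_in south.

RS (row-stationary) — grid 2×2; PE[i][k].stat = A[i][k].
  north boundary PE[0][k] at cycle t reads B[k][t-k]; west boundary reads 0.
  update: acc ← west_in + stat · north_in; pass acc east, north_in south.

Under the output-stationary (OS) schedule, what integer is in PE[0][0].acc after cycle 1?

OS (2×2). Following PE[0][0] plus its west/north inputs:
  [0] (0,0) acc=12 (h:4 v:3)
  [1] (0,0) acc=24 (h:2 v:6)

PE[0][0].acc = 24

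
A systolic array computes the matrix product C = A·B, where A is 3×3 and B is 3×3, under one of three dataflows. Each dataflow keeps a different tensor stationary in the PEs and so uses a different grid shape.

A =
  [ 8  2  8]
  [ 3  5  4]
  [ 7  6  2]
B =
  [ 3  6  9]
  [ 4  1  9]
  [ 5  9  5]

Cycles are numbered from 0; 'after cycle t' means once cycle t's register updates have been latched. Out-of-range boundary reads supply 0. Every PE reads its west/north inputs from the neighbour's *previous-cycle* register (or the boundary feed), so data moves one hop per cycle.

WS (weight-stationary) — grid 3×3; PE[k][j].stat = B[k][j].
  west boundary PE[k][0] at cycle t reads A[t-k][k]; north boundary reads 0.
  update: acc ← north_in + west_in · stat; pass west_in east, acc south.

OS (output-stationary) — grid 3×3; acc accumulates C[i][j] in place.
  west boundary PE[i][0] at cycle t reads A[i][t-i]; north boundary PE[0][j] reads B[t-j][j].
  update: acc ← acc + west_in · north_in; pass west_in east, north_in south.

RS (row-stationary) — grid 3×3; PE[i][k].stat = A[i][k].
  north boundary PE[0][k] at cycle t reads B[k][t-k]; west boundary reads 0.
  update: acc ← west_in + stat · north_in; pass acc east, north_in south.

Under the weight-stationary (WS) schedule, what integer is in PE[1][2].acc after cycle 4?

WS on a 3×3 grid — tracing PE[1][2] and its feeders:
  t=0 PE[0][2]: acc=0 h=0 v=0
  t=0 PE[1][1]: acc=0 h=0 v=0
  t=0 PE[1][2]: acc=0 h=0 v=0
  t=1 PE[0][2]: acc=0 h=0 v=0
  t=1 PE[1][1]: acc=0 h=0 v=0
  t=1 PE[1][2]: acc=0 h=0 v=0
  t=2 PE[0][2]: acc=72 h=8 v=72
  t=2 PE[1][1]: acc=50 h=2 v=50
  t=2 PE[1][2]: acc=0 h=0 v=0
  t=3 PE[0][2]: acc=27 h=3 v=27
  t=3 PE[1][1]: acc=23 h=5 v=23
  t=3 PE[1][2]: acc=90 h=2 v=90
  t=4 PE[0][2]: acc=63 h=7 v=63
  t=4 PE[1][1]: acc=48 h=6 v=48
  t=4 PE[1][2]: acc=72 h=5 v=72

PE[1][2].acc = 72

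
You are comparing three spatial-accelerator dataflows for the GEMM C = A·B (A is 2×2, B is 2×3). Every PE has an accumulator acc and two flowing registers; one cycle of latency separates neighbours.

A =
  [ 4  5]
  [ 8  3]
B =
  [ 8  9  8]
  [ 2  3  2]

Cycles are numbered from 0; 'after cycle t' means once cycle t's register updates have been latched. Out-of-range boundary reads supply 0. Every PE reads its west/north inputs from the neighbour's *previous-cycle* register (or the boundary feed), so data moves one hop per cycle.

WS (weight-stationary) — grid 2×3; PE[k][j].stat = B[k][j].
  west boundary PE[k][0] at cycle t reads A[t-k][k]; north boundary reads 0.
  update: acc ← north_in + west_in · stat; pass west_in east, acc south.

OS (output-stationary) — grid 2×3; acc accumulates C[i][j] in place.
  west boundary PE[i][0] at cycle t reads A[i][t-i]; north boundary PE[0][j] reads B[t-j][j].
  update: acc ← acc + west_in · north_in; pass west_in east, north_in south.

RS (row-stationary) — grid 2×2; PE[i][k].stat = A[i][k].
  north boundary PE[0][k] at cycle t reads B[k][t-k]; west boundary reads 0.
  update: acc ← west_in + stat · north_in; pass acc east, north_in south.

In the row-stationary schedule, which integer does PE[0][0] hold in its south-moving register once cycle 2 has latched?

register = 8

RS on a 2×2 grid — tracing PE[0][0] and its feeders:
  step 0 · PE0,0: acc=32; fwd→32 fwd↓8
  step 1 · PE0,0: acc=36; fwd→36 fwd↓9
  step 2 · PE0,0: acc=32; fwd→32 fwd↓8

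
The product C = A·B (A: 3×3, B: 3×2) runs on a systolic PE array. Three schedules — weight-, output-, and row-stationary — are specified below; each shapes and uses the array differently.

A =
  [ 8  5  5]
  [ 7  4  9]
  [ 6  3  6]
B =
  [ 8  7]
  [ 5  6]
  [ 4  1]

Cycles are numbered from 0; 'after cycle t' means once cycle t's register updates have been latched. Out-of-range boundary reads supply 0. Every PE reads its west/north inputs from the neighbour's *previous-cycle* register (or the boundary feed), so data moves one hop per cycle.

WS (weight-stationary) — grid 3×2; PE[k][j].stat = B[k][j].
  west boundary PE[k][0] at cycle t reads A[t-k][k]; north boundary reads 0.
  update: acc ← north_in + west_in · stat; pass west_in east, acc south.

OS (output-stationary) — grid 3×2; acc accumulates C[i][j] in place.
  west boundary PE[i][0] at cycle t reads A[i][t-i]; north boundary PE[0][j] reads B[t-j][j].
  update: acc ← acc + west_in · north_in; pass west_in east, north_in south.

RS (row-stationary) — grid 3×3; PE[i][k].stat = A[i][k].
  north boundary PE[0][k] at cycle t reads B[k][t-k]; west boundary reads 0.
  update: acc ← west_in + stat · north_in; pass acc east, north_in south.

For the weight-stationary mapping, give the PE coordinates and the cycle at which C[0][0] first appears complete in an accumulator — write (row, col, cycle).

(row, col, cycle) = (2, 0, 2)

WS: C[0][0] accumulates in PE[2][0]:
  after 0 — PE[2][0] acc=0, pass-E 0, pass-S 0
  after 1 — PE[2][0] acc=0, pass-E 0, pass-S 0
  after 2 — PE[2][0] acc=109, pass-E 5, pass-S 109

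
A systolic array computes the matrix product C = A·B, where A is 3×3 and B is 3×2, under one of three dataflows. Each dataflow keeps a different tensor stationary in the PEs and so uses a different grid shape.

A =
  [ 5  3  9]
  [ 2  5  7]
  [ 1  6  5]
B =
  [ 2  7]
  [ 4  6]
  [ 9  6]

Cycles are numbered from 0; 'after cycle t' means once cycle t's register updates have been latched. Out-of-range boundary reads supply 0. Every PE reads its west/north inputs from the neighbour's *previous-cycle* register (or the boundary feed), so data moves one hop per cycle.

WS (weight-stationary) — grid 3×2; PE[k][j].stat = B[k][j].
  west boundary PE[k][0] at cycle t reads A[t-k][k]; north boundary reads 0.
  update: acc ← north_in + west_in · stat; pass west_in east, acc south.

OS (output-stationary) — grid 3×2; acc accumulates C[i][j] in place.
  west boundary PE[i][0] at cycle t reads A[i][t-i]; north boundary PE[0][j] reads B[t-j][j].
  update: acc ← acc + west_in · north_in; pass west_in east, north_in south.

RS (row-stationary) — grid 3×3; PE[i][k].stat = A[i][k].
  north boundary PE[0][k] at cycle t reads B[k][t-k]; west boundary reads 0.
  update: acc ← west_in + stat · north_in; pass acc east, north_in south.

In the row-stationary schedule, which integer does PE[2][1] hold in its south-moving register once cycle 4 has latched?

RS on a 3×3 grid — tracing PE[2][1] and its feeders:
  after 0 — PE[1][1] acc=0, pass-E 0, pass-S 0
  after 0 — PE[2][0] acc=0, pass-E 0, pass-S 0
  after 0 — PE[2][1] acc=0, pass-E 0, pass-S 0
  after 1 — PE[1][1] acc=0, pass-E 0, pass-S 0
  after 1 — PE[2][0] acc=0, pass-E 0, pass-S 0
  after 1 — PE[2][1] acc=0, pass-E 0, pass-S 0
  after 2 — PE[1][1] acc=24, pass-E 24, pass-S 4
  after 2 — PE[2][0] acc=2, pass-E 2, pass-S 2
  after 2 — PE[2][1] acc=0, pass-E 0, pass-S 0
  after 3 — PE[1][1] acc=44, pass-E 44, pass-S 6
  after 3 — PE[2][0] acc=7, pass-E 7, pass-S 7
  after 3 — PE[2][1] acc=26, pass-E 26, pass-S 4
  after 4 — PE[1][1] acc=0, pass-E 0, pass-S 0
  after 4 — PE[2][0] acc=0, pass-E 0, pass-S 0
  after 4 — PE[2][1] acc=43, pass-E 43, pass-S 6

register = 6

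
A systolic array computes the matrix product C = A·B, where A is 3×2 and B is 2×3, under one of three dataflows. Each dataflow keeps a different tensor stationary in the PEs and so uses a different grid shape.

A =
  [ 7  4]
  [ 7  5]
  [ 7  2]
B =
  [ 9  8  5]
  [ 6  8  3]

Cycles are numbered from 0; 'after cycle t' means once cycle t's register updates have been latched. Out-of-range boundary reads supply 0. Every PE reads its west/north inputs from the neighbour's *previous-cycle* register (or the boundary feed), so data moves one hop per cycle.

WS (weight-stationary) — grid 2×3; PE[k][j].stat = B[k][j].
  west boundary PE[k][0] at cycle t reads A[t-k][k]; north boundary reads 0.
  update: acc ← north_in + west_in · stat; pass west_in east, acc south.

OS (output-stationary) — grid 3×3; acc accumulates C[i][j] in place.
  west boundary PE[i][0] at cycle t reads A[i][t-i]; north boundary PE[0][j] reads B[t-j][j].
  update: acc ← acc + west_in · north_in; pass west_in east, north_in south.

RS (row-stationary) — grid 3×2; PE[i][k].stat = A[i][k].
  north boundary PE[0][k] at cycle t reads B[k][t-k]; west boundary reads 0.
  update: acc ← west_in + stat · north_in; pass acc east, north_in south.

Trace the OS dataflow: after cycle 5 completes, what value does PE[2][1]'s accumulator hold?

PE[2][1].acc = 72

OS on a 3×3 grid — tracing PE[2][1] and its feeders:
  t=0 PE[1][1]: acc=0 h=0 v=0
  t=0 PE[2][0]: acc=0 h=0 v=0
  t=0 PE[2][1]: acc=0 h=0 v=0
  t=1 PE[1][1]: acc=0 h=0 v=0
  t=1 PE[2][0]: acc=0 h=0 v=0
  t=1 PE[2][1]: acc=0 h=0 v=0
  t=2 PE[1][1]: acc=56 h=7 v=8
  t=2 PE[2][0]: acc=63 h=7 v=9
  t=2 PE[2][1]: acc=0 h=0 v=0
  t=3 PE[1][1]: acc=96 h=5 v=8
  t=3 PE[2][0]: acc=75 h=2 v=6
  t=3 PE[2][1]: acc=56 h=7 v=8
  t=4 PE[1][1]: acc=96 h=0 v=0
  t=4 PE[2][0]: acc=75 h=0 v=0
  t=4 PE[2][1]: acc=72 h=2 v=8
  t=5 PE[1][1]: acc=96 h=0 v=0
  t=5 PE[2][0]: acc=75 h=0 v=0
  t=5 PE[2][1]: acc=72 h=0 v=0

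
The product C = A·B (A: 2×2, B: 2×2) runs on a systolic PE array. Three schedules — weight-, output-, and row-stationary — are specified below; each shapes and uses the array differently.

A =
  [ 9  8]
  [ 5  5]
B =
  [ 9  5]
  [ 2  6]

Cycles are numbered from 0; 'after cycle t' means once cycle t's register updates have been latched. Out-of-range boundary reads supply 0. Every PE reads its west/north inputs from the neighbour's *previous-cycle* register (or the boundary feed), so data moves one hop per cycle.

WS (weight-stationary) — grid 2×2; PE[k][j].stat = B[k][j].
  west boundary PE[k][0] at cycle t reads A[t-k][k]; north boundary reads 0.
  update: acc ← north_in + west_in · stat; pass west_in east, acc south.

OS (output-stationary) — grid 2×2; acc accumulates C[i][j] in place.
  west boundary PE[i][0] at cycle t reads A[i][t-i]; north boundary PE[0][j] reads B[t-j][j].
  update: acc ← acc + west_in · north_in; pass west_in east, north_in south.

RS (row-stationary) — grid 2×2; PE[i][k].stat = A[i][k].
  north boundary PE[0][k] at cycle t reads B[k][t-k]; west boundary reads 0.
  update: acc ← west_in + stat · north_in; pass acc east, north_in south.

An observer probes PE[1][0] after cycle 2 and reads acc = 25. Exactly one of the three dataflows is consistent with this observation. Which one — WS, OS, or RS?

dataflow = RS

Under WS (2×2), PE[1][0]:
  step 0 · PE1,0: acc=0; fwd→0 fwd↓0
  step 1 · PE1,0: acc=97; fwd→8 fwd↓97
  step 2 · PE1,0: acc=55; fwd→5 fwd↓55
Under OS (2×2), PE[1][0]:
  step 0 · PE1,0: acc=0; fwd→0 fwd↓0
  step 1 · PE1,0: acc=45; fwd→5 fwd↓9
  step 2 · PE1,0: acc=55; fwd→5 fwd↓2
Under RS (2×2), PE[1][0]:
  step 0 · PE1,0: acc=0; fwd→0 fwd↓0
  step 1 · PE1,0: acc=45; fwd→45 fwd↓9
  step 2 · PE1,0: acc=25; fwd→25 fwd↓5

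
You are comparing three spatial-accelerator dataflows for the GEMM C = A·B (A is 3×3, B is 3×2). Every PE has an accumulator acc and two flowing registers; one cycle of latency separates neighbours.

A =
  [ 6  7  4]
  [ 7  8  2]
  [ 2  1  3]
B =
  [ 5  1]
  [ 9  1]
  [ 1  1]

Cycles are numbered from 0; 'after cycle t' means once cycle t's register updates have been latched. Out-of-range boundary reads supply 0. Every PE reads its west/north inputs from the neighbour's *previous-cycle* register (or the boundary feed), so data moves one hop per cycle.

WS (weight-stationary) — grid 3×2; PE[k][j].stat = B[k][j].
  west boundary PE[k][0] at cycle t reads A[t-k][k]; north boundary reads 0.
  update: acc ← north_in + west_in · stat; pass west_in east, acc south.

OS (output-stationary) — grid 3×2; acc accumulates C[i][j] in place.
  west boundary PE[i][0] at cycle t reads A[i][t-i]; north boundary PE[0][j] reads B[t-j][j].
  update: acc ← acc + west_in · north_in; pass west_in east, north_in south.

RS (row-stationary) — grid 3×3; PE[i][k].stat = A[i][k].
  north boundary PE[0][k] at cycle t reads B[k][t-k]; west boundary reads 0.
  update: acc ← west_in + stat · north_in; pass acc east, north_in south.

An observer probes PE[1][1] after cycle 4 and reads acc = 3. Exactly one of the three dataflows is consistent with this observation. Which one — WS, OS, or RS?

WS (3×2 grid), PE[1][1]:
  cycle 0: PE[1][1] → acc 0, east 0, south 0
  cycle 1: PE[1][1] → acc 0, east 0, south 0
  cycle 2: PE[1][1] → acc 13, east 7, south 13
  cycle 3: PE[1][1] → acc 15, east 8, south 15
  cycle 4: PE[1][1] → acc 3, east 1, south 3
OS (3×2 grid), PE[1][1]:
  cycle 0: PE[1][1] → acc 0, east 0, south 0
  cycle 1: PE[1][1] → acc 0, east 0, south 0
  cycle 2: PE[1][1] → acc 7, east 7, south 1
  cycle 3: PE[1][1] → acc 15, east 8, south 1
  cycle 4: PE[1][1] → acc 17, east 2, south 1
RS (3×3 grid), PE[1][1]:
  cycle 0: PE[1][1] → acc 0, east 0, south 0
  cycle 1: PE[1][1] → acc 0, east 0, south 0
  cycle 2: PE[1][1] → acc 107, east 107, south 9
  cycle 3: PE[1][1] → acc 15, east 15, south 1
  cycle 4: PE[1][1] → acc 0, east 0, south 0

dataflow = WS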